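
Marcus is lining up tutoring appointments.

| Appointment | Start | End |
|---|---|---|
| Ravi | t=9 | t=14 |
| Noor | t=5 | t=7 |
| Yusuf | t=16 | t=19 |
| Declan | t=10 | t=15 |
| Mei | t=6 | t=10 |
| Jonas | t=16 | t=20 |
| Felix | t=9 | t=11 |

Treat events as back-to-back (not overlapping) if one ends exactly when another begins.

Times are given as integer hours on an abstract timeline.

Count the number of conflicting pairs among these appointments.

Sorted by start: Noor, Mei, Felix, Ravi, Declan, Yusuf, Jonas.
Mei starts before Noor ends → Noor and Mei overlap.
Felix starts after Noor ends; Noor is clear from here.
Felix starts before Mei ends → Mei and Felix overlap.
Ravi starts before Mei ends → Mei and Ravi overlap.
Declan starts exactly when Mei ends (back-to-back, no overlap); Mei is clear from here.
Ravi starts before Felix ends → Felix and Ravi overlap.
Declan starts before Felix ends → Felix and Declan overlap.
Yusuf starts after Felix ends; Felix is clear from here.
Declan starts before Ravi ends → Ravi and Declan overlap.
Yusuf starts after Ravi ends; Ravi is clear from here.
Yusuf starts after Declan ends; Declan is clear from here.
Jonas starts before Yusuf ends → Yusuf and Jonas overlap.
Overlapping pairs: Declan & Felix, Declan & Ravi, Felix & Mei, Felix & Ravi, Jonas & Yusuf, Mei & Noor, Mei & Ravi — 7 in total.

7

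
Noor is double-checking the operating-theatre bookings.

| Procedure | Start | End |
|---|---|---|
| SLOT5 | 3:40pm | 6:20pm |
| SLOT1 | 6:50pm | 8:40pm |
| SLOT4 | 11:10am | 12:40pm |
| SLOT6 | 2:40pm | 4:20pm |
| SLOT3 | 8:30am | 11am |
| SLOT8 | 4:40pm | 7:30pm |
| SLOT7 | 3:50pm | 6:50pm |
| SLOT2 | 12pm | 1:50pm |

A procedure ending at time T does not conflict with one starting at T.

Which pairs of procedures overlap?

Sorted by start: SLOT3, SLOT4, SLOT2, SLOT6, SLOT5, SLOT7, SLOT8, SLOT1.
SLOT4 starts after SLOT3 ends — done with SLOT3.
SLOT2 starts before SLOT4 ends → SLOT4 and SLOT2 overlap.
SLOT6 starts after SLOT4 ends — done with SLOT4.
SLOT6 starts after SLOT2 ends — done with SLOT2.
SLOT5 starts before SLOT6 ends → SLOT6 and SLOT5 overlap.
SLOT7 starts before SLOT6 ends → SLOT6 and SLOT7 overlap.
SLOT8 starts after SLOT6 ends — done with SLOT6.
SLOT7 starts before SLOT5 ends → SLOT5 and SLOT7 overlap.
SLOT8 starts before SLOT5 ends → SLOT5 and SLOT8 overlap.
SLOT1 starts after SLOT5 ends.
SLOT8 starts before SLOT7 ends → SLOT7 and SLOT8 overlap.
SLOT1 starts exactly when SLOT7 ends (back-to-back, no overlap).
SLOT1 starts before SLOT8 ends → SLOT8 and SLOT1 overlap.

SLOT1 & SLOT8, SLOT2 & SLOT4, SLOT5 & SLOT6, SLOT5 & SLOT7, SLOT5 & SLOT8, SLOT6 & SLOT7, SLOT7 & SLOT8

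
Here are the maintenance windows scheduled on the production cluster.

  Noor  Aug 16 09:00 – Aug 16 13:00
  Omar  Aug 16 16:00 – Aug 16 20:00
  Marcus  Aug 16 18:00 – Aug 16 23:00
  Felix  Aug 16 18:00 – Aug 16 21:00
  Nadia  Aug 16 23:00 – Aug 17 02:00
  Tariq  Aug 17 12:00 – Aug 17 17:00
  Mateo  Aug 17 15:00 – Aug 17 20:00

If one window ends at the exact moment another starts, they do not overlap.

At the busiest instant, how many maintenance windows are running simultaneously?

Sort all start/end points and keep a running count:
Aug 16 09:00 start Noor → 1
Aug 16 13:00 end Noor → 0
Aug 16 16:00 start Omar → 1
Aug 16 18:00 start Felix → 2
Aug 16 18:00 start Marcus → 3
Aug 16 20:00 end Omar → 2
Aug 16 21:00 end Felix → 1
Aug 16 23:00 end Marcus → 0
Aug 16 23:00 start Nadia → 1
Aug 17 02:00 end Nadia → 0
Aug 17 12:00 start Tariq → 1
Aug 17 15:00 start Mateo → 2
Aug 17 17:00 end Tariq → 1
Aug 17 20:00 end Mateo → 0
Peak is 3, at Aug 16 18:00 (Felix, Marcus, Omar).

3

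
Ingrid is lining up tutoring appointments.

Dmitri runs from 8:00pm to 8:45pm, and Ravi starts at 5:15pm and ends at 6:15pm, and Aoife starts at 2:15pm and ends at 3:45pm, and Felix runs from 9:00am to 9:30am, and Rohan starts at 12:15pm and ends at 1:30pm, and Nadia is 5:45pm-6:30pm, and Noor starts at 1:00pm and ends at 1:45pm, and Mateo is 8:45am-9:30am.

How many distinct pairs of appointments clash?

3

Sorted by start: Mateo, Felix, Rohan, Noor, Aoife, Ravi, Nadia, Dmitri.
Felix starts before Mateo ends → Mateo and Felix overlap.
Rohan starts after Mateo ends — done with Mateo.
Rohan starts after Felix ends — done with Felix.
Noor starts before Rohan ends → Rohan and Noor overlap.
Aoife starts after Rohan ends — done with Rohan.
Aoife starts after Noor ends — done with Noor.
Ravi starts after Aoife ends — done with Aoife.
Nadia starts before Ravi ends → Ravi and Nadia overlap.
Dmitri starts after Ravi ends.
Dmitri starts after Nadia ends.
Overlapping pairs: Felix & Mateo, Nadia & Ravi, Noor & Rohan — 3 in total.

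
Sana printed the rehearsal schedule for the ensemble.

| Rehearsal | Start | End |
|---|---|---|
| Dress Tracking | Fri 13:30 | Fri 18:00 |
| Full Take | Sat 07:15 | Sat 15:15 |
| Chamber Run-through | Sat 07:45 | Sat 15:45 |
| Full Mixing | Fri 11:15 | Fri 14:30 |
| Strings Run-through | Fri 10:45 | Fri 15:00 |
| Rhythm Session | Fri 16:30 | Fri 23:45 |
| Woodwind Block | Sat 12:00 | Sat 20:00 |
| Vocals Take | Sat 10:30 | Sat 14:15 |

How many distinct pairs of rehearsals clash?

10

Sorted by start: Strings Run-through, Full Mixing, Dress Tracking, Rhythm Session, Full Take, Chamber Run-through, Vocals Take, Woodwind Block.
Full Mixing starts before Strings Run-through ends → Strings Run-through and Full Mixing overlap.
Dress Tracking starts before Strings Run-through ends → Strings Run-through and Dress Tracking overlap.
Rhythm Session starts after Strings Run-through ends; Strings Run-through is clear from here.
Dress Tracking starts before Full Mixing ends → Full Mixing and Dress Tracking overlap.
Rhythm Session starts after Full Mixing ends; Full Mixing is clear from here.
Rhythm Session starts before Dress Tracking ends → Dress Tracking and Rhythm Session overlap.
Full Take starts after Dress Tracking ends; Dress Tracking is clear from here.
Full Take starts after Rhythm Session ends; Rhythm Session is clear from here.
Chamber Run-through starts before Full Take ends → Full Take and Chamber Run-through overlap.
Vocals Take starts before Full Take ends → Full Take and Vocals Take overlap.
Woodwind Block starts before Full Take ends → Full Take and Woodwind Block overlap.
Vocals Take starts before Chamber Run-through ends → Chamber Run-through and Vocals Take overlap.
Woodwind Block starts before Chamber Run-through ends → Chamber Run-through and Woodwind Block overlap.
Woodwind Block starts before Vocals Take ends → Vocals Take and Woodwind Block overlap.
Overlapping pairs: Chamber Run-through & Full Take, Chamber Run-through & Vocals Take, Chamber Run-through & Woodwind Block, Dress Tracking & Full Mixing, Dress Tracking & Rhythm Session, Dress Tracking & Strings Run-through, Full Mixing & Strings Run-through, Full Take & Vocals Take, Full Take & Woodwind Block, Vocals Take & Woodwind Block — 10 in total.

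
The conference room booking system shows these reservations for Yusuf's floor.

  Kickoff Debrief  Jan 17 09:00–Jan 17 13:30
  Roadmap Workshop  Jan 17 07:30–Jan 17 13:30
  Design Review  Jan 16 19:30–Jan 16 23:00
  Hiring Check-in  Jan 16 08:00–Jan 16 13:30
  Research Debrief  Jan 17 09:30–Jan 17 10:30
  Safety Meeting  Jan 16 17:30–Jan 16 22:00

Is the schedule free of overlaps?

Two intervals overlap when each starts before the other ends.
Sorted by start: Hiring Check-in, Safety Meeting, Design Review, Roadmap Workshop, Kickoff Debrief, Research Debrief.
Safety Meeting starts after Hiring Check-in ends; Hiring Check-in is clear from here.
Design Review starts before Safety Meeting ends → Safety Meeting and Design Review overlap.
That's a conflict, so the schedule is not conflict-free.

No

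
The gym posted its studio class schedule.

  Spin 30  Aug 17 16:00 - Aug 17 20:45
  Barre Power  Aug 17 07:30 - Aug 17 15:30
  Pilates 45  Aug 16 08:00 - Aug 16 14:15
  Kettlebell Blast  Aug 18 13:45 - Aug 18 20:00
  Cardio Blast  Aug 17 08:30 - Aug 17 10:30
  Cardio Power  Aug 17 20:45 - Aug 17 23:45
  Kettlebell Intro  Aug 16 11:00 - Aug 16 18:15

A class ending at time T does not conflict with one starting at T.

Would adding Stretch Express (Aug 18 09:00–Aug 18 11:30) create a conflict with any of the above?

No — it doesn't clash with anything

Pilates 45: ends Aug 16 14:15 at or before Stretch Express starts Aug 18 09:00 → clear.
Kettlebell Intro: ends Aug 16 18:15 at or before Stretch Express starts Aug 18 09:00 → clear.
Barre Power: ends Aug 17 15:30 at or before Stretch Express starts Aug 18 09:00 → clear.
Cardio Blast: ends Aug 17 10:30 at or before Stretch Express starts Aug 18 09:00 → clear.
Spin 30: ends Aug 17 20:45 at or before Stretch Express starts Aug 18 09:00 → clear.
Cardio Power: ends Aug 17 23:45 at or before Stretch Express starts Aug 18 09:00 → clear.
Kettlebell Blast: starts Aug 18 13:45 at or after Stretch Express ends Aug 18 11:30 → clear.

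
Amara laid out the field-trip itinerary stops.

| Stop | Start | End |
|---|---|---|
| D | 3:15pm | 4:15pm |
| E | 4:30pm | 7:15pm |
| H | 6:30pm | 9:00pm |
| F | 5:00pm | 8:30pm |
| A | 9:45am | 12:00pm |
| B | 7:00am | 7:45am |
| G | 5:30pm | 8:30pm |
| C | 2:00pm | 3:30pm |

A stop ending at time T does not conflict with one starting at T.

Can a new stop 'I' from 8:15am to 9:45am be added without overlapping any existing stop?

B: ends 7:45am at or before I starts 8:15am → clear.
A: starts 9:45am at or after I ends 9:45am → clear.
C: starts 2:00pm at or after I ends 9:45am → clear.
D: starts 3:15pm at or after I ends 9:45am → clear.
E: starts 4:30pm at or after I ends 9:45am → clear.
F: starts 5:00pm at or after I ends 9:45am → clear.
G: starts 5:30pm at or after I ends 9:45am → clear.
H: starts 6:30pm at or after I ends 9:45am → clear.

Yes — the slot is free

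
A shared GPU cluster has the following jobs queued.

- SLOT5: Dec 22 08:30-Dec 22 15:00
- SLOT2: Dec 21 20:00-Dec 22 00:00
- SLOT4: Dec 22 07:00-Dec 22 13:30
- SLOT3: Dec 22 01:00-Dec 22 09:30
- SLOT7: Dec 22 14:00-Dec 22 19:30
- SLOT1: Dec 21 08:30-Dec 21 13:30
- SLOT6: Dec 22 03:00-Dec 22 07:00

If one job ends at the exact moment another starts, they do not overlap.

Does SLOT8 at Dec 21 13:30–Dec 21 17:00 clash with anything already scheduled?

No — it doesn't clash with anything

SLOT1: ends Dec 21 13:30 at or before SLOT8 starts Dec 21 13:30 → clear.
SLOT2: starts Dec 21 20:00 at or after SLOT8 ends Dec 21 17:00 → clear.
SLOT3: starts Dec 22 01:00 at or after SLOT8 ends Dec 21 17:00 → clear.
SLOT6: starts Dec 22 03:00 at or after SLOT8 ends Dec 21 17:00 → clear.
SLOT4: starts Dec 22 07:00 at or after SLOT8 ends Dec 21 17:00 → clear.
SLOT5: starts Dec 22 08:30 at or after SLOT8 ends Dec 21 17:00 → clear.
SLOT7: starts Dec 22 14:00 at or after SLOT8 ends Dec 21 17:00 → clear.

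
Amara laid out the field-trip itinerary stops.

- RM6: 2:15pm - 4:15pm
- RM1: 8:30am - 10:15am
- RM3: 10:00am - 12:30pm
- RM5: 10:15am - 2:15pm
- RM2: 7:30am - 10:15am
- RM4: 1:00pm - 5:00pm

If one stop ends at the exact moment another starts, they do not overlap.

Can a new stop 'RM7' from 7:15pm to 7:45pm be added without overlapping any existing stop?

Yes — the slot is free

RM2: ends 10:15am at or before RM7 starts 7:15pm → clear.
RM1: ends 10:15am at or before RM7 starts 7:15pm → clear.
RM3: ends 12:30pm at or before RM7 starts 7:15pm → clear.
RM5: ends 2:15pm at or before RM7 starts 7:15pm → clear.
RM4: ends 5:00pm at or before RM7 starts 7:15pm → clear.
RM6: ends 4:15pm at or before RM7 starts 7:15pm → clear.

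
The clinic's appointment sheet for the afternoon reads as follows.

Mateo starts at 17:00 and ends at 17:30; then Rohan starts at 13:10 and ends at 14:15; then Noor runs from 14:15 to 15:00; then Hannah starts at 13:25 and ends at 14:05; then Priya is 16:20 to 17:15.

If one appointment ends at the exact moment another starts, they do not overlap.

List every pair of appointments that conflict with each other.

Hannah & Rohan, Mateo & Priya

Two intervals overlap when each starts before the other ends.
Sorted by start: Rohan, Hannah, Noor, Priya, Mateo.
Hannah starts before Rohan ends → Rohan and Hannah overlap.
Noor starts exactly when Rohan ends (back-to-back, no overlap), so nothing later overlaps Rohan either.
Noor starts after Hannah ends, so nothing later overlaps Hannah either.
Priya starts after Noor ends, so nothing later overlaps Noor either.
Mateo starts before Priya ends → Priya and Mateo overlap.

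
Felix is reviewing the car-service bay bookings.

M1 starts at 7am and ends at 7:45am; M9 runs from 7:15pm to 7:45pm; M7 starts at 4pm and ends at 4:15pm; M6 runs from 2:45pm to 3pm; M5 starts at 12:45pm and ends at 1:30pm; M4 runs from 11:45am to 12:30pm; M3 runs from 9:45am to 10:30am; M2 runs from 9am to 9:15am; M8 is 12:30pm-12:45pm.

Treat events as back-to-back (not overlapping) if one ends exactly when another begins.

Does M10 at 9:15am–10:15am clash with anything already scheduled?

Yes — it overlaps M3

M1: ends 7:45am at or before M10 starts 9:15am → clear.
M2: ends 9:15am at or before M10 starts 9:15am → clear.
M3: starts 9:45am before M10 ends 10:15am, and ends 10:30am after M10 starts 9:15am → overlap.
M4: starts 11:45am at or after M10 ends 10:15am → clear.
M8: starts 12:30pm at or after M10 ends 10:15am → clear.
M5: starts 12:45pm at or after M10 ends 10:15am → clear.
M6: starts 2:45pm at or after M10 ends 10:15am → clear.
M7: starts 4pm at or after M10 ends 10:15am → clear.
M9: starts 7:15pm at or after M10 ends 10:15am → clear.
M10 overlaps M3.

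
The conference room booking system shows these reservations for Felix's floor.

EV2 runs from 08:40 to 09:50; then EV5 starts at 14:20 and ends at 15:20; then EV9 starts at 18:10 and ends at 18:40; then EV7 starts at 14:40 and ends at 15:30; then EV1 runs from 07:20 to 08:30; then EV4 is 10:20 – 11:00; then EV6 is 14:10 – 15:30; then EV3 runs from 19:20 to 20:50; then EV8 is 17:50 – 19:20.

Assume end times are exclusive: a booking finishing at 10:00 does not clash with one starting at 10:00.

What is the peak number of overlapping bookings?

3

Sweep the timeline, counting +1 at each start and −1 at each end (ends before starts at a tie):
07:20 start EV1 → 1
08:30 end EV1 → 0
08:40 start EV2 → 1
09:50 end EV2 → 0
10:20 start EV4 → 1
11:00 end EV4 → 0
14:10 start EV6 → 1
14:20 start EV5 → 2
14:40 start EV7 → 3
15:20 end EV5 → 2
15:30 end EV6 → 1
15:30 end EV7 → 0
17:50 start EV8 → 1
18:10 start EV9 → 2
18:40 end EV9 → 1
19:20 end EV8 → 0
19:20 start EV3 → 1
20:50 end EV3 → 0
Peak is 3, at 14:40 (EV5, EV6, EV7).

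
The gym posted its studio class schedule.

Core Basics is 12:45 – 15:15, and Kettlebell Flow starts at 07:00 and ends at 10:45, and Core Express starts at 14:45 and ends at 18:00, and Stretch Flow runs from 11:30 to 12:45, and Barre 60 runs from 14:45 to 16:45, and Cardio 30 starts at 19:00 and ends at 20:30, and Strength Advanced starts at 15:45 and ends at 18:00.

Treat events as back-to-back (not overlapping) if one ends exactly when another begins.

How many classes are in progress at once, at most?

Sweep the timeline, counting +1 at each start and −1 at each end (ends before starts at a tie):
07:00 start Kettlebell Flow → 1
10:45 end Kettlebell Flow → 0
11:30 start Stretch Flow → 1
12:45 end Stretch Flow → 0
12:45 start Core Basics → 1
14:45 start Barre 60 → 2
14:45 start Core Express → 3
15:15 end Core Basics → 2
15:45 start Strength Advanced → 3
16:45 end Barre 60 → 2
18:00 end Core Express → 1
18:00 end Strength Advanced → 0
19:00 start Cardio 30 → 1
20:30 end Cardio 30 → 0
Peak is 3, at 14:45 (Barre 60, Core Basics, Core Express).

3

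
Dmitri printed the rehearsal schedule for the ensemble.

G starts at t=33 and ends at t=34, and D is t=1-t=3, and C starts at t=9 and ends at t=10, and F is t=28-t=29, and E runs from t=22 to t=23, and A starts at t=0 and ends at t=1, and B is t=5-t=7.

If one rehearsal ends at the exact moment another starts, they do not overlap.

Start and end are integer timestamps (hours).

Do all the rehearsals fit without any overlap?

Two intervals overlap when each starts before the other ends.
Sorted by start: A, D, B, C, E, F, G.
D starts exactly when A ends (back-to-back, no overlap) — done with A.
B starts after D ends — done with D.
C starts after B ends — done with B.
E starts after C ends — done with C.
F starts after E ends — done with E.
G starts after F ends.
Every pair is clear; the schedule has no overlaps.

Yes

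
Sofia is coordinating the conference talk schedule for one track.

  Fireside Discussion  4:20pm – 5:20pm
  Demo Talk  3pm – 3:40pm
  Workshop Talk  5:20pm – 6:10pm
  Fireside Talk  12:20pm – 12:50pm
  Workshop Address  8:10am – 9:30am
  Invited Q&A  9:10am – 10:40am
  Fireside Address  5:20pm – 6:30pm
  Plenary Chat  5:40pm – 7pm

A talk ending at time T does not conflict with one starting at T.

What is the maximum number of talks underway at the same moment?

3

Sort all start/end points and keep a running count:
8:10am start Workshop Address → 1
9:10am start Invited Q&A → 2
9:30am end Workshop Address → 1
10:40am end Invited Q&A → 0
12:20pm start Fireside Talk → 1
12:50pm end Fireside Talk → 0
3pm start Demo Talk → 1
3:40pm end Demo Talk → 0
4:20pm start Fireside Discussion → 1
5:20pm end Fireside Discussion → 0
5:20pm start Fireside Address → 1
5:20pm start Workshop Talk → 2
5:40pm start Plenary Chat → 3
6:10pm end Workshop Talk → 2
6:30pm end Fireside Address → 1
7pm end Plenary Chat → 0
Peak is 3, at 5:40pm (Fireside Address, Plenary Chat, Workshop Talk).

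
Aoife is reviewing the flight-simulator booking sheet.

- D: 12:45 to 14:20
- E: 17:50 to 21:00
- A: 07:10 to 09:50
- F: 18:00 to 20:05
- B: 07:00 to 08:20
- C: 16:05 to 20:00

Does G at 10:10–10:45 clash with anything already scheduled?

B: ends 08:20 at or before G starts 10:10 → clear.
A: ends 09:50 at or before G starts 10:10 → clear.
D: starts 12:45 at or after G ends 10:45 → clear.
C: starts 16:05 at or after G ends 10:45 → clear.
E: starts 17:50 at or after G ends 10:45 → clear.
F: starts 18:00 at or after G ends 10:45 → clear.

No — it doesn't clash with anything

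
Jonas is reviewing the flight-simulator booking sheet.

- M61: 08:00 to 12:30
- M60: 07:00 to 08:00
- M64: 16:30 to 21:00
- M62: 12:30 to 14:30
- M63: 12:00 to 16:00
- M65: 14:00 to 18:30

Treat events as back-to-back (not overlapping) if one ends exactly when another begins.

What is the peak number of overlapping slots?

Sweep the timeline, counting +1 at each start and −1 at each end (ends before starts at a tie):
07:00 start M60 → 1
08:00 end M60 → 0
08:00 start M61 → 1
12:00 start M63 → 2
12:30 end M61 → 1
12:30 start M62 → 2
14:00 start M65 → 3
14:30 end M62 → 2
16:00 end M63 → 1
16:30 start M64 → 2
18:30 end M65 → 1
21:00 end M64 → 0
Peak is 3, at 14:00 (M62, M63, M65).

3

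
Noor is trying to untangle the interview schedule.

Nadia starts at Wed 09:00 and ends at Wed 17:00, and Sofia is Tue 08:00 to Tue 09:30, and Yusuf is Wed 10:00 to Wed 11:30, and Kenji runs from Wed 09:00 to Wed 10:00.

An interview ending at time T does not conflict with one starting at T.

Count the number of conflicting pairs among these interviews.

2

Check each pair: they overlap iff neither finishes before the other starts.
Sorted by start: Sofia, Kenji, Nadia, Yusuf.
Kenji starts after Sofia ends; Sofia is clear from here.
Nadia starts before Kenji ends → Kenji and Nadia overlap.
Yusuf starts exactly when Kenji ends (back-to-back, no overlap).
Yusuf starts before Nadia ends → Nadia and Yusuf overlap.
Overlapping pairs: Kenji & Nadia, Nadia & Yusuf — 2 in total.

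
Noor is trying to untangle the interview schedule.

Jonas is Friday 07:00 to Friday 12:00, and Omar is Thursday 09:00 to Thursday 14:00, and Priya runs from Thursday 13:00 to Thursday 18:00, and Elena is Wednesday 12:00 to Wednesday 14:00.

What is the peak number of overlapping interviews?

2

Sweep the timeline, counting +1 at each start and −1 at each end (ends before starts at a tie):
Wednesday 12:00 start Elena → 1
Wednesday 14:00 end Elena → 0
Thursday 09:00 start Omar → 1
Thursday 13:00 start Priya → 2
Thursday 14:00 end Omar → 1
Thursday 18:00 end Priya → 0
Friday 07:00 start Jonas → 1
Friday 12:00 end Jonas → 0
Peak is 2, at Thursday 13:00 (Omar, Priya).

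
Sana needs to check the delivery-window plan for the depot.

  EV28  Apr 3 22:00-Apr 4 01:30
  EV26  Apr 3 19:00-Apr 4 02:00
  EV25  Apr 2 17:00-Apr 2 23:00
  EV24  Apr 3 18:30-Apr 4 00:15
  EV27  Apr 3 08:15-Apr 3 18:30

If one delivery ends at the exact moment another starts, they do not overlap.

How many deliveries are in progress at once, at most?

Sort all start/end points and keep a running count:
Apr 2 17:00 start EV25 → 1
Apr 2 23:00 end EV25 → 0
Apr 3 08:15 start EV27 → 1
Apr 3 18:30 end EV27 → 0
Apr 3 18:30 start EV24 → 1
Apr 3 19:00 start EV26 → 2
Apr 3 22:00 start EV28 → 3
Apr 4 00:15 end EV24 → 2
Apr 4 01:30 end EV28 → 1
Apr 4 02:00 end EV26 → 0
Peak is 3, at Apr 3 22:00 (EV24, EV26, EV28).

3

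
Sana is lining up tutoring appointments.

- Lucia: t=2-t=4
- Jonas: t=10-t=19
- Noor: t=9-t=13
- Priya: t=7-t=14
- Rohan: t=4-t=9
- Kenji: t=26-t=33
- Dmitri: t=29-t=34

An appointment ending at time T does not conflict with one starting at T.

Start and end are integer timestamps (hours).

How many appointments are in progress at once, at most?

3

Walk through starts and ends in time order (an end at T is processed before a start at T):
t=2 start Lucia → 1
t=4 end Lucia → 0
t=4 start Rohan → 1
t=7 start Priya → 2
t=9 end Rohan → 1
t=9 start Noor → 2
t=10 start Jonas → 3
t=13 end Noor → 2
t=14 end Priya → 1
t=19 end Jonas → 0
t=26 start Kenji → 1
t=29 start Dmitri → 2
t=33 end Kenji → 1
t=34 end Dmitri → 0
Peak is 3, at t=10 (Jonas, Noor, Priya).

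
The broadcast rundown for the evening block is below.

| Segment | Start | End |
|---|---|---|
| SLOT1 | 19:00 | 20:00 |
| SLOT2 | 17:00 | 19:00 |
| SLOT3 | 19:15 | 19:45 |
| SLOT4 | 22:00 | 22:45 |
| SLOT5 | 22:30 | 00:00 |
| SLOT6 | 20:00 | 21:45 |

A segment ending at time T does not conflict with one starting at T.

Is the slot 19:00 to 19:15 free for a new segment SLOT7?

No — it overlaps SLOT1

SLOT2: ends 19:00 at or before SLOT7 starts 19:00 → clear.
SLOT1: starts 19:00 before SLOT7 ends 19:15, and ends 20:00 after SLOT7 starts 19:00 → overlap.
SLOT3: starts 19:15 at or after SLOT7 ends 19:15 → clear.
SLOT6: starts 20:00 at or after SLOT7 ends 19:15 → clear.
SLOT4: starts 22:00 at or after SLOT7 ends 19:15 → clear.
SLOT5: starts 22:30 at or after SLOT7 ends 19:15 → clear.
SLOT7 overlaps SLOT1.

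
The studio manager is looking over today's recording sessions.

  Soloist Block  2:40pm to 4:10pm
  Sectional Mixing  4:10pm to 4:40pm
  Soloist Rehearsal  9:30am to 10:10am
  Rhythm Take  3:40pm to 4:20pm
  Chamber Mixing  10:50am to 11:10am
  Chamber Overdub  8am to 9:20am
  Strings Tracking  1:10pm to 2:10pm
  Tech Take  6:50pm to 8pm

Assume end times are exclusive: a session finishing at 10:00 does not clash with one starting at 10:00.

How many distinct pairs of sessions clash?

Check each pair: they overlap iff neither finishes before the other starts.
Sorted by start: Chamber Overdub, Soloist Rehearsal, Chamber Mixing, Strings Tracking, Soloist Block, Rhythm Take, Sectional Mixing, Tech Take.
Soloist Rehearsal starts after Chamber Overdub ends; Chamber Overdub is clear from here.
Chamber Mixing starts after Soloist Rehearsal ends; Soloist Rehearsal is clear from here.
Strings Tracking starts after Chamber Mixing ends; Chamber Mixing is clear from here.
Soloist Block starts after Strings Tracking ends; Strings Tracking is clear from here.
Rhythm Take starts before Soloist Block ends → Soloist Block and Rhythm Take overlap.
Sectional Mixing starts exactly when Soloist Block ends (back-to-back, no overlap); Soloist Block is clear from here.
Sectional Mixing starts before Rhythm Take ends → Rhythm Take and Sectional Mixing overlap.
Tech Take starts after Rhythm Take ends.
Tech Take starts after Sectional Mixing ends.
Overlapping pairs: Rhythm Take & Sectional Mixing, Rhythm Take & Soloist Block — 2 in total.

2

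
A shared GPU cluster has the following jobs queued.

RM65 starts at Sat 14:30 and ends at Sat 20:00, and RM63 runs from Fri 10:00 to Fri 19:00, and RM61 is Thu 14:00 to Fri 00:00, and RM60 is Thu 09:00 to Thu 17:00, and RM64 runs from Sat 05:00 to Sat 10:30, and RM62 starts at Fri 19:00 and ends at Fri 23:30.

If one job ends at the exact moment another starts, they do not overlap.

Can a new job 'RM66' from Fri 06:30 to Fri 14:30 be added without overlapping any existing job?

RM60: ends Thu 17:00 at or before RM66 starts Fri 06:30 → clear.
RM61: ends Fri 00:00 at or before RM66 starts Fri 06:30 → clear.
RM63: starts Fri 10:00 before RM66 ends Fri 14:30, and ends Fri 19:00 after RM66 starts Fri 06:30 → overlap.
RM62: starts Fri 19:00 at or after RM66 ends Fri 14:30 → clear.
RM64: starts Sat 05:00 at or after RM66 ends Fri 14:30 → clear.
RM65: starts Sat 14:30 at or after RM66 ends Fri 14:30 → clear.
RM66 overlaps RM63.

No — it overlaps RM63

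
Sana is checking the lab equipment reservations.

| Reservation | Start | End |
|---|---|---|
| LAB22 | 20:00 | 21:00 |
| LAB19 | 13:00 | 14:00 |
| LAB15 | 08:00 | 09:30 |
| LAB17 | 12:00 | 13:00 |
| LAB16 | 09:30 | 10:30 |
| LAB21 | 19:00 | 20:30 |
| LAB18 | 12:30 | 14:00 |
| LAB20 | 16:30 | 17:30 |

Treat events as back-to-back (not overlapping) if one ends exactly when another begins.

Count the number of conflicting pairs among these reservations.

3

Sorted by start: LAB15, LAB16, LAB17, LAB18, LAB19, LAB20, LAB21, LAB22.
LAB16 starts exactly when LAB15 ends (back-to-back, no overlap), so LAB15 has no further overlaps.
LAB17 starts after LAB16 ends, so LAB16 has no further overlaps.
LAB18 starts before LAB17 ends → LAB17 and LAB18 overlap.
LAB19 starts exactly when LAB17 ends (back-to-back, no overlap), so LAB17 has no further overlaps.
LAB19 starts before LAB18 ends → LAB18 and LAB19 overlap.
LAB20 starts after LAB18 ends, so LAB18 has no further overlaps.
LAB20 starts after LAB19 ends, so LAB19 has no further overlaps.
LAB21 starts after LAB20 ends, so LAB20 has no further overlaps.
LAB22 starts before LAB21 ends → LAB21 and LAB22 overlap.
Overlapping pairs: LAB17 & LAB18, LAB18 & LAB19, LAB21 & LAB22 — 3 in total.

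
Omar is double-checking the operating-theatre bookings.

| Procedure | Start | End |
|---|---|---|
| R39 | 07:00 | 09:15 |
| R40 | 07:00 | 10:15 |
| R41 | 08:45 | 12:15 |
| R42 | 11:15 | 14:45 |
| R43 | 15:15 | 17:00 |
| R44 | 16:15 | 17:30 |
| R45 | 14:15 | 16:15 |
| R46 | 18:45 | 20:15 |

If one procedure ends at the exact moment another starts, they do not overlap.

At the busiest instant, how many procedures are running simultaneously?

Walk through starts and ends in time order (an end at T is processed before a start at T):
07:00 start R39 → 1
07:00 start R40 → 2
08:45 start R41 → 3
09:15 end R39 → 2
10:15 end R40 → 1
11:15 start R42 → 2
12:15 end R41 → 1
14:15 start R45 → 2
14:45 end R42 → 1
15:15 start R43 → 2
16:15 end R45 → 1
16:15 start R44 → 2
17:00 end R43 → 1
17:30 end R44 → 0
18:45 start R46 → 1
20:15 end R46 → 0
Peak is 3, at 08:45 (R39, R40, R41).

3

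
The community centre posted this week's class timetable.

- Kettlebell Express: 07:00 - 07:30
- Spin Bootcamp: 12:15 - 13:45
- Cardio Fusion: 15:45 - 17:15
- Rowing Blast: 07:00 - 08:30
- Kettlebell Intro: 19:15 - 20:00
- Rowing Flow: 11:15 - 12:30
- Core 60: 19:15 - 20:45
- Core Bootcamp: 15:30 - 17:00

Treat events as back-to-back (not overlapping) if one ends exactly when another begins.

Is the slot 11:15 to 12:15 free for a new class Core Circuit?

No — it overlaps Rowing Flow

Rowing Blast: ends 08:30 at or before Core Circuit starts 11:15 → clear.
Kettlebell Express: ends 07:30 at or before Core Circuit starts 11:15 → clear.
Rowing Flow: starts 11:15 before Core Circuit ends 12:15, and ends 12:30 after Core Circuit starts 11:15 → overlap.
Spin Bootcamp: starts 12:15 at or after Core Circuit ends 12:15 → clear.
Core Bootcamp: starts 15:30 at or after Core Circuit ends 12:15 → clear.
Cardio Fusion: starts 15:45 at or after Core Circuit ends 12:15 → clear.
Core 60: starts 19:15 at or after Core Circuit ends 12:15 → clear.
Kettlebell Intro: starts 19:15 at or after Core Circuit ends 12:15 → clear.
Core Circuit overlaps Rowing Flow.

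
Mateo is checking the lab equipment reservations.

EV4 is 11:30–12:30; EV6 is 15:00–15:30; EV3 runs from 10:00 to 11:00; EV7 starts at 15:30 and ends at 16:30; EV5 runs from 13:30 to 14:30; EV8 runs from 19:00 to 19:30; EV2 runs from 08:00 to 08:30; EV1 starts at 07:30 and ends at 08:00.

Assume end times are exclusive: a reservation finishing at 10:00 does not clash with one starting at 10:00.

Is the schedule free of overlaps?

Check each pair: they overlap iff neither finishes before the other starts.
Sorted by start: EV1, EV2, EV3, EV4, EV5, EV6, EV7, EV8.
EV2 starts exactly when EV1 ends (back-to-back, no overlap), so EV1 has no further overlaps.
EV3 starts after EV2 ends, so EV2 has no further overlaps.
EV4 starts after EV3 ends, so EV3 has no further overlaps.
EV5 starts after EV4 ends, so EV4 has no further overlaps.
EV6 starts after EV5 ends, so EV5 has no further overlaps.
EV7 starts exactly when EV6 ends (back-to-back, no overlap), so EV6 has no further overlaps.
EV8 starts after EV7 ends.
Every pair is clear; the schedule has no overlaps.

Yes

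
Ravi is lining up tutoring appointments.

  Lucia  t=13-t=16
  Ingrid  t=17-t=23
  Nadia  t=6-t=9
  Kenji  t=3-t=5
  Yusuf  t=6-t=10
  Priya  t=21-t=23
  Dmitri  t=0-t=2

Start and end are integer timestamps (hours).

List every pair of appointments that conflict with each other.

Two intervals overlap when each starts before the other ends.
Sorted by start: Dmitri, Kenji, Nadia, Yusuf, Lucia, Ingrid, Priya.
Kenji starts after Dmitri ends, so nothing later overlaps Dmitri either.
Nadia starts after Kenji ends, so nothing later overlaps Kenji either.
Yusuf starts before Nadia ends → Nadia and Yusuf overlap.
Lucia starts after Nadia ends, so nothing later overlaps Nadia either.
Lucia starts after Yusuf ends, so nothing later overlaps Yusuf either.
Ingrid starts after Lucia ends, so nothing later overlaps Lucia either.
Priya starts before Ingrid ends → Ingrid and Priya overlap.

Ingrid & Priya, Nadia & Yusuf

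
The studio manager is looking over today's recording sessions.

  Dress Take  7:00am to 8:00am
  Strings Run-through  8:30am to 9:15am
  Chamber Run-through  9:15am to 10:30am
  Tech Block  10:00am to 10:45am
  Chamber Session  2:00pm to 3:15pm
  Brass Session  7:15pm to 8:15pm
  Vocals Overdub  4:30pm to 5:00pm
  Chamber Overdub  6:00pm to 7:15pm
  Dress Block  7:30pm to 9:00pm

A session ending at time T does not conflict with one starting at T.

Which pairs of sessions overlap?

Brass Session & Dress Block, Chamber Run-through & Tech Block

Sorted by start: Dress Take, Strings Run-through, Chamber Run-through, Tech Block, Chamber Session, Vocals Overdub, Chamber Overdub, Brass Session, Dress Block.
Strings Run-through starts after Dress Take ends, so nothing later overlaps Dress Take either.
Chamber Run-through starts exactly when Strings Run-through ends (back-to-back, no overlap), so nothing later overlaps Strings Run-through either.
Tech Block starts before Chamber Run-through ends → Chamber Run-through and Tech Block overlap.
Chamber Session starts after Chamber Run-through ends, so nothing later overlaps Chamber Run-through either.
Chamber Session starts after Tech Block ends, so nothing later overlaps Tech Block either.
Vocals Overdub starts after Chamber Session ends, so nothing later overlaps Chamber Session either.
Chamber Overdub starts after Vocals Overdub ends, so nothing later overlaps Vocals Overdub either.
Brass Session starts exactly when Chamber Overdub ends (back-to-back, no overlap), so nothing later overlaps Chamber Overdub either.
Dress Block starts before Brass Session ends → Brass Session and Dress Block overlap.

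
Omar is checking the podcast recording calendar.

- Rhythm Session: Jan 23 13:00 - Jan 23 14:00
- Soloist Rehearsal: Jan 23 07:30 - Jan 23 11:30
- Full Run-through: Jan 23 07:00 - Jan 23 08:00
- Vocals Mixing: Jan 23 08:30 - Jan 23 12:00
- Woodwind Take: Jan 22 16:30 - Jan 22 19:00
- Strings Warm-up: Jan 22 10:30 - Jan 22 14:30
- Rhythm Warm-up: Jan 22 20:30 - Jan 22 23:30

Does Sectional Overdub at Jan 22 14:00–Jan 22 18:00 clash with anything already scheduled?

Strings Warm-up: starts Jan 22 10:30 before Sectional Overdub ends Jan 22 18:00, and ends Jan 22 14:30 after Sectional Overdub starts Jan 22 14:00 → overlap.
Woodwind Take: starts Jan 22 16:30 before Sectional Overdub ends Jan 22 18:00, and ends Jan 22 19:00 after Sectional Overdub starts Jan 22 14:00 → overlap.
Rhythm Warm-up: starts Jan 22 20:30 at or after Sectional Overdub ends Jan 22 18:00 → clear.
Full Run-through: starts Jan 23 07:00 at or after Sectional Overdub ends Jan 22 18:00 → clear.
Soloist Rehearsal: starts Jan 23 07:30 at or after Sectional Overdub ends Jan 22 18:00 → clear.
Vocals Mixing: starts Jan 23 08:30 at or after Sectional Overdub ends Jan 22 18:00 → clear.
Rhythm Session: starts Jan 23 13:00 at or after Sectional Overdub ends Jan 22 18:00 → clear.
Sectional Overdub overlaps Strings Warm-up, Woodwind Take.

Yes — it overlaps Strings Warm-up, Woodwind Take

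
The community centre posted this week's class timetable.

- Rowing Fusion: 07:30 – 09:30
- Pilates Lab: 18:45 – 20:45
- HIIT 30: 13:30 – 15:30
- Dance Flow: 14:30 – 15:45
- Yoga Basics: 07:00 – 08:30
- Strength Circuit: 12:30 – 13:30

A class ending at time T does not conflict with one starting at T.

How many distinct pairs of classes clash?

2

Two intervals overlap when each starts before the other ends.
Sorted by start: Yoga Basics, Rowing Fusion, Strength Circuit, HIIT 30, Dance Flow, Pilates Lab.
Rowing Fusion starts before Yoga Basics ends → Yoga Basics and Rowing Fusion overlap.
Strength Circuit starts after Yoga Basics ends, so Yoga Basics has no further overlaps.
Strength Circuit starts after Rowing Fusion ends, so Rowing Fusion has no further overlaps.
HIIT 30 starts exactly when Strength Circuit ends (back-to-back, no overlap), so Strength Circuit has no further overlaps.
Dance Flow starts before HIIT 30 ends → HIIT 30 and Dance Flow overlap.
Pilates Lab starts after HIIT 30 ends.
Pilates Lab starts after Dance Flow ends.
Overlapping pairs: Dance Flow & HIIT 30, Rowing Fusion & Yoga Basics — 2 in total.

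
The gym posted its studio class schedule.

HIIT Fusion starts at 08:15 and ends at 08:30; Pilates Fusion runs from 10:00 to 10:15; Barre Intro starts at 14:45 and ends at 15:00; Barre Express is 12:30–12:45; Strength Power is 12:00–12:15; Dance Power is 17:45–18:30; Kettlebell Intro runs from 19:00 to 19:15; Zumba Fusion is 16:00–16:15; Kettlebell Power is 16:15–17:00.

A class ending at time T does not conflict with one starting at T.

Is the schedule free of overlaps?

Check each pair: they overlap iff neither finishes before the other starts.
Sorted by start: HIIT Fusion, Pilates Fusion, Strength Power, Barre Express, Barre Intro, Zumba Fusion, Kettlebell Power, Dance Power, Kettlebell Intro.
Pilates Fusion starts after HIIT Fusion ends, so nothing later overlaps HIIT Fusion either.
Strength Power starts after Pilates Fusion ends, so nothing later overlaps Pilates Fusion either.
Barre Express starts after Strength Power ends, so nothing later overlaps Strength Power either.
Barre Intro starts after Barre Express ends, so nothing later overlaps Barre Express either.
Zumba Fusion starts after Barre Intro ends, so nothing later overlaps Barre Intro either.
Kettlebell Power starts exactly when Zumba Fusion ends (back-to-back, no overlap), so nothing later overlaps Zumba Fusion either.
Dance Power starts after Kettlebell Power ends, so nothing later overlaps Kettlebell Power either.
Kettlebell Intro starts after Dance Power ends.
Every pair is clear; the schedule has no overlaps.

Yes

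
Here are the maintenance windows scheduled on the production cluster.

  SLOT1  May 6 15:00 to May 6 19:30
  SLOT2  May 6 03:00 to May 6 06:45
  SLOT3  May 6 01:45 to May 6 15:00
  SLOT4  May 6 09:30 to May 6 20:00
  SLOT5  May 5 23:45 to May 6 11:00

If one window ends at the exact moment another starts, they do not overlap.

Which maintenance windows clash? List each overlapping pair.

SLOT1 & SLOT4, SLOT2 & SLOT3, SLOT2 & SLOT5, SLOT3 & SLOT4, SLOT3 & SLOT5, SLOT4 & SLOT5

Sorted by start: SLOT5, SLOT3, SLOT2, SLOT4, SLOT1.
SLOT3 starts before SLOT5 ends → SLOT5 and SLOT3 overlap.
SLOT2 starts before SLOT5 ends → SLOT5 and SLOT2 overlap.
SLOT4 starts before SLOT5 ends → SLOT5 and SLOT4 overlap.
SLOT1 starts after SLOT5 ends.
SLOT2 starts before SLOT3 ends → SLOT3 and SLOT2 overlap.
SLOT4 starts before SLOT3 ends → SLOT3 and SLOT4 overlap.
SLOT1 starts exactly when SLOT3 ends (back-to-back, no overlap).
SLOT4 starts after SLOT2 ends, so SLOT2 has no further overlaps.
SLOT1 starts before SLOT4 ends → SLOT4 and SLOT1 overlap.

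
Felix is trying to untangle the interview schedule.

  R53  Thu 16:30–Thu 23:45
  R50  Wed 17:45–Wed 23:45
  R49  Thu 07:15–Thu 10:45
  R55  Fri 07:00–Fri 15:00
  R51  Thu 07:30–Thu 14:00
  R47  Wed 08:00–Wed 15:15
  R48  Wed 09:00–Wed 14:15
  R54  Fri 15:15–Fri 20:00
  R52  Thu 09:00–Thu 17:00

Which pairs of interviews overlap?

Sorted by start: R47, R48, R50, R49, R51, R52, R53, R55, R54.
R48 starts before R47 ends → R47 and R48 overlap.
R50 starts after R47 ends, so nothing later overlaps R47 either.
R50 starts after R48 ends, so nothing later overlaps R48 either.
R49 starts after R50 ends, so nothing later overlaps R50 either.
R51 starts before R49 ends → R49 and R51 overlap.
R52 starts before R49 ends → R49 and R52 overlap.
R53 starts after R49 ends, so nothing later overlaps R49 either.
R52 starts before R51 ends → R51 and R52 overlap.
R53 starts after R51 ends, so nothing later overlaps R51 either.
R53 starts before R52 ends → R52 and R53 overlap.
R55 starts after R52 ends, so nothing later overlaps R52 either.
R55 starts after R53 ends, so nothing later overlaps R53 either.
R54 starts after R55 ends.

R47 & R48, R49 & R51, R49 & R52, R51 & R52, R52 & R53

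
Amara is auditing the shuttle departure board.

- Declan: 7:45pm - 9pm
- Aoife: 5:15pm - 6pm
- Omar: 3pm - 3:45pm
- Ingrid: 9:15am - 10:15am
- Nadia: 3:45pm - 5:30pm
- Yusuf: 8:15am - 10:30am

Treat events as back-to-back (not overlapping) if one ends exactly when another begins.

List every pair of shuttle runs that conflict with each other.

Two intervals overlap when each starts before the other ends.
Sorted by start: Yusuf, Ingrid, Omar, Nadia, Aoife, Declan.
Ingrid starts before Yusuf ends → Yusuf and Ingrid overlap.
Omar starts after Yusuf ends; Yusuf is clear from here.
Omar starts after Ingrid ends; Ingrid is clear from here.
Nadia starts exactly when Omar ends (back-to-back, no overlap); Omar is clear from here.
Aoife starts before Nadia ends → Nadia and Aoife overlap.
Declan starts after Nadia ends.
Declan starts after Aoife ends.

Aoife & Nadia, Ingrid & Yusuf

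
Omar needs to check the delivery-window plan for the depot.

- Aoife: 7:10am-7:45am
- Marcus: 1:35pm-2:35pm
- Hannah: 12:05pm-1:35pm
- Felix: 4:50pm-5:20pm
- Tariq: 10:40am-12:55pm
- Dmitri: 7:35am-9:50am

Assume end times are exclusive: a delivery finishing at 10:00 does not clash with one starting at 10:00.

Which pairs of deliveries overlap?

Sorted by start: Aoife, Dmitri, Tariq, Hannah, Marcus, Felix.
Dmitri starts before Aoife ends → Aoife and Dmitri overlap.
Tariq starts after Aoife ends, so Aoife has no further overlaps.
Tariq starts after Dmitri ends, so Dmitri has no further overlaps.
Hannah starts before Tariq ends → Tariq and Hannah overlap.
Marcus starts after Tariq ends, so Tariq has no further overlaps.
Marcus starts exactly when Hannah ends (back-to-back, no overlap), so Hannah has no further overlaps.
Felix starts after Marcus ends.

Aoife & Dmitri, Hannah & Tariq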